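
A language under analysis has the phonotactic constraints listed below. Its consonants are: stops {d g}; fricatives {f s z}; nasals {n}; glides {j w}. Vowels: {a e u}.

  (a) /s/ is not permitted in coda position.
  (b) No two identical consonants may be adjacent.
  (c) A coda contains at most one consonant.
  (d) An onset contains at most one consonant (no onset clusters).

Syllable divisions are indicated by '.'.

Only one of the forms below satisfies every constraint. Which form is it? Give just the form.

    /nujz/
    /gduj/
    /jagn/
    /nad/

/nujz/ — violates constraint (c): syllable 1 coda /jz/ has 2 consonants (> 1) → illicit
/gduj/ — violates constraint (d): syllable 1 onset /gd/ has 2 consonants (> 1) → illicit
/jagn/ — violates constraint (c): syllable 1 coda /gn/ has 2 consonants (> 1) → illicit
/nad/ — σ1 onset /n/, coda /d/ ok → licit

/nad/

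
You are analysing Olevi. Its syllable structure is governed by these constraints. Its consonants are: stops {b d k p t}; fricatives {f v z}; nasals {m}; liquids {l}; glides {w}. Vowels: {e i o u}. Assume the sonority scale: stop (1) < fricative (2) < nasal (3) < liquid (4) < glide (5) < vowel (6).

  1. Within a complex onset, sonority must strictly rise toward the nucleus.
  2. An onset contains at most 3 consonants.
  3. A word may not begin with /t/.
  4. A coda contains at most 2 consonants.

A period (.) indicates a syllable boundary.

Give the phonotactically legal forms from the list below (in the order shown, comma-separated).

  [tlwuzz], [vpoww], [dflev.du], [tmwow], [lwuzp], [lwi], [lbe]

[dflev.du], [lwuzp], [lwi]

[tlwuzz] — violates constraint 3: word begins with /t/ → phonotactically illegal
[vpoww] — violates constraint 1: syllable 1 onset /vp/: /v/ (fricative, 2) → /p/ (stop, 1) does not rise → phonotactically illegal
[dflev.du] — σ1 onset /dfl/ (1→2→4 rises), coda /v/ ok; σ2 onset /d/, coda /∅/ ok → phonotactically legal
[tmwow] — violates constraint 3: word begins with /t/ → phonotactically illegal
[lwuzp] — σ1 onset /lw/ (4→5 rises), coda /zp/ (2C) ok → phonotactically legal
[lwi] — σ1 onset /lw/ (4→5 rises), coda /∅/ ok → phonotactically legal
[lbe] — violates constraint 1: syllable 1 onset /lb/: /l/ (liquid, 4) → /b/ (stop, 1) does not rise → phonotactically illegal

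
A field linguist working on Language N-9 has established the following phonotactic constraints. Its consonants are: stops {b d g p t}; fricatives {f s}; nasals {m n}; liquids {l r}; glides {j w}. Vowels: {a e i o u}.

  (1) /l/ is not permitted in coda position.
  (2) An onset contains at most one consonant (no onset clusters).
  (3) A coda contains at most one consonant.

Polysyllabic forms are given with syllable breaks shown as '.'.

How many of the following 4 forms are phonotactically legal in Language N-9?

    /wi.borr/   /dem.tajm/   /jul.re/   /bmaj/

0

/wi.borr/ — violates constraint 3: syllable 2 coda /rr/ has 2 consonants (> 1) → phonotactically illegal
/dem.tajm/ — violates constraint 3: syllable 2 coda /jm/ has 2 consonants (> 1) → phonotactically illegal
/jul.re/ — violates constraint 1: syllable 1 coda contains /l/ → phonotactically illegal
/bmaj/ — violates constraint 2: syllable 1 onset /bm/ has 2 consonants (> 1) → phonotactically illegal
No form is phonotactically legal → 0.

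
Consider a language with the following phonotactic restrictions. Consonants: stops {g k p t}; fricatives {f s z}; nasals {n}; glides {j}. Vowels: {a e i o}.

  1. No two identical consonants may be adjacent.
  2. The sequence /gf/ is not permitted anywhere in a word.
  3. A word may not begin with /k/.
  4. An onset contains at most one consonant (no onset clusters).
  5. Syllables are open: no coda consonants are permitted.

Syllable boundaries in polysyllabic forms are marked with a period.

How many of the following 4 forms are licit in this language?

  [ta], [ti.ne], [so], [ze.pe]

4

[ta] — σ1 onset /t/, coda /∅/ ok → licit
[ti.ne] — σ1 onset /t/, coda /∅/ ok; σ2 onset /n/, coda /∅/ ok → licit
[so] — σ1 onset /s/, coda /∅/ ok → licit
[ze.pe] — σ1 onset /z/, coda /∅/ ok; σ2 onset /p/, coda /∅/ ok → licit
Licit: [ta], [ti.ne], [so], [ze.pe] → 4.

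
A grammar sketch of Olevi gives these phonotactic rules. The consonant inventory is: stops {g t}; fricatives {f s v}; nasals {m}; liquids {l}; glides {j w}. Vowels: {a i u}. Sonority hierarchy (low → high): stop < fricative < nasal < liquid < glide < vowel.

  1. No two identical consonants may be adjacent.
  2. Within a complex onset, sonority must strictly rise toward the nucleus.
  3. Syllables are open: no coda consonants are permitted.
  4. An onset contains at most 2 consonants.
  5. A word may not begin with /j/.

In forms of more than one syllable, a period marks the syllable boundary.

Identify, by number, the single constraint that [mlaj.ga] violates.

3

[mlaj.ga]: syllable 1 coda /j/ has 1 consonant (> 0).
This is a violation of constraint 3: "Syllables are open: no coda consonants are permitted."
The remaining constraints (1, 2, 4, 5) are satisfied.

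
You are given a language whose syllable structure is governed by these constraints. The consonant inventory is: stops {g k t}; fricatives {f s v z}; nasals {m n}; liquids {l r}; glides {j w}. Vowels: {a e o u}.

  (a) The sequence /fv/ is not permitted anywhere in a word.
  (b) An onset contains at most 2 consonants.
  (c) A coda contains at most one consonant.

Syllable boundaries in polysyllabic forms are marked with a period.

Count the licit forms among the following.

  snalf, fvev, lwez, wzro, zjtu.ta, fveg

snalf — violates constraint (c): syllable 1 coda /lf/ has 2 consonants (> 1) → illicit
fvev — violates constraint (a): contains banned sequence /fv/ → illicit
lwez — σ1 onset /lw/ (2C), coda /z/ ok → licit
wzro — violates constraint (b): syllable 1 onset /wzr/ has 3 consonants (> 2) → illicit
zjtu.ta — violates constraint (b): syllable 1 onset /zjt/ has 3 consonants (> 2) → illicit
fveg — violates constraint (a): contains banned sequence /fv/ → illicit
Licit: lwez → 1.

1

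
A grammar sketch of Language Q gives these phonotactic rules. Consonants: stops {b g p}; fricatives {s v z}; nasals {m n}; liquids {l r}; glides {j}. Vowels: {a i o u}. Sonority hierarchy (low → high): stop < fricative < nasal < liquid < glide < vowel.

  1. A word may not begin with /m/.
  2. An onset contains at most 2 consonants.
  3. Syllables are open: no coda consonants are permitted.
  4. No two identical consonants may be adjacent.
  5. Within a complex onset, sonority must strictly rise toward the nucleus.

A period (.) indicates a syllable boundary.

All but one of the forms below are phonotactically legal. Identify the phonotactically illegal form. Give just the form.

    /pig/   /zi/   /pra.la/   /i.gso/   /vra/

/pig/ — violates constraint 3: syllable 1 coda /g/ has 1 consonant (> 0) → phonotactically illegal
/zi/ — σ1 onset /z/, coda /∅/ ok → phonotactically legal
/pra.la/ — σ1 onset /pr/ (1→4 rises), coda /∅/ ok; σ2 onset /l/, coda /∅/ ok → phonotactically legal
/i.gso/ — σ1 onset /∅/, coda /∅/ ok; σ2 onset /gs/ (1→2 rises), coda /∅/ ok → phonotactically legal
/vra/ — σ1 onset /vr/ (2→4 rises), coda /∅/ ok → phonotactically legal

/pig/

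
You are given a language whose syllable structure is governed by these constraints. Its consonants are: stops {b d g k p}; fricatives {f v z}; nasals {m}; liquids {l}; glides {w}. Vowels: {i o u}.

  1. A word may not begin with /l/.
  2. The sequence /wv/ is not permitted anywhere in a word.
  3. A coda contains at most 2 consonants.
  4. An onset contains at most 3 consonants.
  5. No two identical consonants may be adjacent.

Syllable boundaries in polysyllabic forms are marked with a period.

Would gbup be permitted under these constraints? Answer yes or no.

yes

gbup — σ1 onset /gb/ (2C), coda /p/ ok → permitted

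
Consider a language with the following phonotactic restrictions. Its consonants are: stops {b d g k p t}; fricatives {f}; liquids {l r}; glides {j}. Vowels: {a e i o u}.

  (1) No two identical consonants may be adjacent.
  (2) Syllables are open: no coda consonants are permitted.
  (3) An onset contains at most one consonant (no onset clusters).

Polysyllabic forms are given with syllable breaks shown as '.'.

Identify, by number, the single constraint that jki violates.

jki: syllable 1 onset /jk/ has 2 consonants (> 1).
This is a violation of constraint 3: "An onset contains at most one consonant (no onset clusters)."
The remaining constraints (1, 2) are satisfied.

3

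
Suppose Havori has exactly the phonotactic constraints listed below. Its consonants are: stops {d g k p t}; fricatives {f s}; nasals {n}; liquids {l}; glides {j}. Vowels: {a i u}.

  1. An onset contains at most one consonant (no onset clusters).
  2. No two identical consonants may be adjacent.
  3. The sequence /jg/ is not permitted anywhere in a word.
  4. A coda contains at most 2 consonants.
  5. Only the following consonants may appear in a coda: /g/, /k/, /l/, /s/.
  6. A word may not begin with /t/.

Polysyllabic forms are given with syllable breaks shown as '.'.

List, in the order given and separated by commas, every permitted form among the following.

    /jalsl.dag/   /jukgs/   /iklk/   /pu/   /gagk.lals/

/pu/, /gagk.lals/

/jalsl.dag/ — violates constraint 4: syllable 1 coda /lsl/ has 3 consonants (> 2) → not permitted
/jukgs/ — violates constraint 4: syllable 1 coda /kgs/ has 3 consonants (> 2) → not permitted
/iklk/ — violates constraint 4: syllable 1 coda /klk/ has 3 consonants (> 2) → not permitted
/pu/ — σ1 onset /p/, coda /∅/ ok → permitted
/gagk.lals/ — σ1 onset /g/, coda /gk/ (2C) ok; σ2 onset /l/, coda /ls/ (2C) ok → permitted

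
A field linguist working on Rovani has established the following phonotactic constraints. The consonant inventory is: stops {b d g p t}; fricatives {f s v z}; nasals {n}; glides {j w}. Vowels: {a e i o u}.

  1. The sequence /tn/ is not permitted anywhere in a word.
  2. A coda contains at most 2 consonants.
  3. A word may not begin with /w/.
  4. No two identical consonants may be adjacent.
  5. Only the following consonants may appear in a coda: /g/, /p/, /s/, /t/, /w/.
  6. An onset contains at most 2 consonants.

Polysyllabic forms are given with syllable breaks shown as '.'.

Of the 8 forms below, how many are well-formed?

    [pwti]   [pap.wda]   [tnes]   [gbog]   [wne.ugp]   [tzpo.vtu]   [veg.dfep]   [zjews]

4

[pwti] — violates constraint 6: syllable 1 onset /pwt/ has 3 consonants (> 2) → ill-formed
[pap.wda] — σ1 onset /p/, coda /p/ ok; σ2 onset /wd/ (2C), coda /∅/ ok → well-formed
[tnes] — violates constraint 1: contains banned sequence /tn/ → ill-formed
[gbog] — σ1 onset /gb/ (2C), coda /g/ ok → well-formed
[wne.ugp] — violates constraint 3: word begins with /w/ → ill-formed
[tzpo.vtu] — violates constraint 6: syllable 1 onset /tzp/ has 3 consonants (> 2) → ill-formed
[veg.dfep] — σ1 onset /v/, coda /g/ ok; σ2 onset /df/ (2C), coda /p/ ok → well-formed
[zjews] — σ1 onset /zj/ (2C), coda /ws/ (2C) ok → well-formed
Well-formed: [pap.wda], [gbog], [veg.dfep], [zjews] → 4.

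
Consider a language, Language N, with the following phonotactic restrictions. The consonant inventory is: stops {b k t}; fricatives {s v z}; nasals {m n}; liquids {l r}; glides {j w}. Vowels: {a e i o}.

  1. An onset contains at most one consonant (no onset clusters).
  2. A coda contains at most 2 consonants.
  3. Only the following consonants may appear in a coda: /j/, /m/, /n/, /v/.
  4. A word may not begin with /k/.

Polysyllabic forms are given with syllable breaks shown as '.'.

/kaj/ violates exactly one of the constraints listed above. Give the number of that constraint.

/kaj/: word begins with /k/.
This is a violation of constraint 4: "A word may not begin with /k/."
The remaining constraints (1, 2, 3) are satisfied.

4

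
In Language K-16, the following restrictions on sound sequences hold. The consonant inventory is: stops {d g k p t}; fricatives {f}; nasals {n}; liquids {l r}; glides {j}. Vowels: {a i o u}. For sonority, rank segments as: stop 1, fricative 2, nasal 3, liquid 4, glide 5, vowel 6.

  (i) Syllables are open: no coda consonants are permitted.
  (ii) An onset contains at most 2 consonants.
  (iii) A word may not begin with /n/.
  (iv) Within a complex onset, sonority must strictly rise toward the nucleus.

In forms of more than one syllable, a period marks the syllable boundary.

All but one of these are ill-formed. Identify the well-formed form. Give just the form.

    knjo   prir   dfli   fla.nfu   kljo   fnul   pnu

pnu

knjo — violates constraint (ii): syllable 1 onset /knj/ has 3 consonants (> 2) → ill-formed
prir — violates constraint (i): syllable 1 coda /r/ has 1 consonant (> 0) → ill-formed
dfli — violates constraint (ii): syllable 1 onset /dfl/ has 3 consonants (> 2) → ill-formed
fla.nfu — violates constraint (iv): syllable 2 onset /nf/: /n/ (nasal, 3) → /f/ (fricative, 2) does not rise → ill-formed
kljo — violates constraint (ii): syllable 1 onset /klj/ has 3 consonants (> 2) → ill-formed
fnul — violates constraint (i): syllable 1 coda /l/ has 1 consonant (> 0) → ill-formed
pnu — σ1 onset /pn/ (1→3 rises), coda /∅/ ok → well-formed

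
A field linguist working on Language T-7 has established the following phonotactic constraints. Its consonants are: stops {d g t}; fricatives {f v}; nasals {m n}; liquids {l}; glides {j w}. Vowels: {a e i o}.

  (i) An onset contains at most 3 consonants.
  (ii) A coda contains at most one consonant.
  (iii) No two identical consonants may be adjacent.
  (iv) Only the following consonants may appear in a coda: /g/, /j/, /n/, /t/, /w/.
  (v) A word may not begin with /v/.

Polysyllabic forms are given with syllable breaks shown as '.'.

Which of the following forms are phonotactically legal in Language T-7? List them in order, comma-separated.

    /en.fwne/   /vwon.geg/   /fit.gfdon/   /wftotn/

/en.fwne/, /fit.gfdon/

/en.fwne/ — σ1 onset /∅/, coda /n/ ok; σ2 onset /fwn/ (3C), coda /∅/ ok → phonotactically legal
/vwon.geg/ — violates constraint (v): word begins with /v/ → phonotactically illegal
/fit.gfdon/ — σ1 onset /f/, coda /t/ ok; σ2 onset /gfd/ (3C), coda /n/ ok → phonotactically legal
/wftotn/ — violates constraint (ii): syllable 1 coda /tn/ has 2 consonants (> 1) → phonotactically illegal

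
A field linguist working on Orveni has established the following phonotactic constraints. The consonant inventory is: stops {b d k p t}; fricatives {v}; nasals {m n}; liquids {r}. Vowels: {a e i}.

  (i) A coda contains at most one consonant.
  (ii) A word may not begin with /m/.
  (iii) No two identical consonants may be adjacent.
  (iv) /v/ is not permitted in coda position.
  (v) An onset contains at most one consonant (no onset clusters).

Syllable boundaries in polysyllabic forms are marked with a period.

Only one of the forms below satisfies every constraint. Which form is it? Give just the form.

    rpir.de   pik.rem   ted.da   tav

pik.rem

rpir.de — violates constraint (v): syllable 1 onset /rp/ has 2 consonants (> 1) → illicit
pik.rem — σ1 onset /p/, coda /k/ ok; σ2 onset /r/, coda /m/ ok → licit
ted.da — violates constraint (iii): adjacent identical consonants /dd/ → illicit
tav — violates constraint (iv): syllable 1 coda contains /v/ → illicit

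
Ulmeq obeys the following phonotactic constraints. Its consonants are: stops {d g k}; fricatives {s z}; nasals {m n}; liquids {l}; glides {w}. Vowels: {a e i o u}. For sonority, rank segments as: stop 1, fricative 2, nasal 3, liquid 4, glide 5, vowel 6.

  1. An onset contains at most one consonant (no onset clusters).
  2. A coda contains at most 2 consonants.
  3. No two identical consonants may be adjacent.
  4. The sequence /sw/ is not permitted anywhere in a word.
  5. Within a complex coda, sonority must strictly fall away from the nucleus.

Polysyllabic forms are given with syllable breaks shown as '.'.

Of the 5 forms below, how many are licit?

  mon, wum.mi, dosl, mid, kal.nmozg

2

mon — σ1 onset /m/, coda /n/ ok → licit
wum.mi — violates constraint 3: adjacent identical consonants /mm/ → illicit
dosl — violates constraint 5: syllable 1 coda /sl/: /s/ (fricative, 2) → /l/ (liquid, 4) does not fall → illicit
mid — σ1 onset /m/, coda /d/ ok → licit
kal.nmozg — violates constraint 1: syllable 2 onset /nm/ has 2 consonants (> 1) → illicit
Licit: mon, mid → 2.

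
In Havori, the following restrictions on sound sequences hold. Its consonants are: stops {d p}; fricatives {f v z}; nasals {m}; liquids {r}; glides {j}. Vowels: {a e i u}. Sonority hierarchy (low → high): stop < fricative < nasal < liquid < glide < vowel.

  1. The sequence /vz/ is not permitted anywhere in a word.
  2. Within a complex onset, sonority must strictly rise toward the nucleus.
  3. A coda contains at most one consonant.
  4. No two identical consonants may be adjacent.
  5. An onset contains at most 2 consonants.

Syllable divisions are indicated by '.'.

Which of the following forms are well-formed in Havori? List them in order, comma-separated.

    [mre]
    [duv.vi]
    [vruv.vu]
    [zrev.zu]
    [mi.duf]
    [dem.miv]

[mre], [mi.duf]

[mre] — σ1 onset /mr/ (3→4 rises), coda /∅/ ok → well-formed
[duv.vi] — violates constraint 4: adjacent identical consonants /vv/ → ill-formed
[vruv.vu] — violates constraint 4: adjacent identical consonants /vv/ → ill-formed
[zrev.zu] — violates constraint 1: contains banned sequence /vz/ → ill-formed
[mi.duf] — σ1 onset /m/, coda /∅/ ok; σ2 onset /d/, coda /f/ ok → well-formed
[dem.miv] — violates constraint 4: adjacent identical consonants /mm/ → ill-formed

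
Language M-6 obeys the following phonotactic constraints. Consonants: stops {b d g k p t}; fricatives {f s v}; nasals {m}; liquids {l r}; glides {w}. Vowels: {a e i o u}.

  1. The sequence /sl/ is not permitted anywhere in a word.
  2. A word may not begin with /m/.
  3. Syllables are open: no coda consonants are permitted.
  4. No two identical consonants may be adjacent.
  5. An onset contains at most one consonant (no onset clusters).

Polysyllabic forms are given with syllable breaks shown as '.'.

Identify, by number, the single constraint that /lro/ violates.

5

/lro/: syllable 1 onset /lr/ has 2 consonants (> 1).
This is a violation of constraint 5: "An onset contains at most one consonant (no onset clusters)."
The remaining constraints (1, 2, 3, 4) are satisfied.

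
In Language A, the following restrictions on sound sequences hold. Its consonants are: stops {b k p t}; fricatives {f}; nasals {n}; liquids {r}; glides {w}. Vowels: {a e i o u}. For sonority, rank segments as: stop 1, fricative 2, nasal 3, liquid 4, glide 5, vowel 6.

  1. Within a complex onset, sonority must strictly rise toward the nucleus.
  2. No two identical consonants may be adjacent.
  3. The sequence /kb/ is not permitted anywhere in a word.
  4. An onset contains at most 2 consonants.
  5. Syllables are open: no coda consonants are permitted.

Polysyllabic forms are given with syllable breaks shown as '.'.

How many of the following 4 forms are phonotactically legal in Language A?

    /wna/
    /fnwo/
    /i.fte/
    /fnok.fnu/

0

/wna/ — violates constraint 1: syllable 1 onset /wn/: /w/ (glide, 5) → /n/ (nasal, 3) does not rise → phonotactically illegal
/fnwo/ — violates constraint 4: syllable 1 onset /fnw/ has 3 consonants (> 2) → phonotactically illegal
/i.fte/ — violates constraint 1: syllable 2 onset /ft/: /f/ (fricative, 2) → /t/ (stop, 1) does not rise → phonotactically illegal
/fnok.fnu/ — violates constraint 5: syllable 1 coda /k/ has 1 consonant (> 0) → phonotactically illegal
No form is phonotactically legal → 0.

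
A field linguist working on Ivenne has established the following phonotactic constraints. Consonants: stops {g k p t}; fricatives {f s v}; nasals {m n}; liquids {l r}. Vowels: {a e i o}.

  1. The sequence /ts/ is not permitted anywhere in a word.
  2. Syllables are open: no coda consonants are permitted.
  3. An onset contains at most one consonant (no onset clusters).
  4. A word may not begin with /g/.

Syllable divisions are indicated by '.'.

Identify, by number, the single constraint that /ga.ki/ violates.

/ga.ki/: word begins with /g/.
This is a violation of constraint 4: "A word may not begin with /g/."
The remaining constraints (1, 2, 3) are satisfied.

4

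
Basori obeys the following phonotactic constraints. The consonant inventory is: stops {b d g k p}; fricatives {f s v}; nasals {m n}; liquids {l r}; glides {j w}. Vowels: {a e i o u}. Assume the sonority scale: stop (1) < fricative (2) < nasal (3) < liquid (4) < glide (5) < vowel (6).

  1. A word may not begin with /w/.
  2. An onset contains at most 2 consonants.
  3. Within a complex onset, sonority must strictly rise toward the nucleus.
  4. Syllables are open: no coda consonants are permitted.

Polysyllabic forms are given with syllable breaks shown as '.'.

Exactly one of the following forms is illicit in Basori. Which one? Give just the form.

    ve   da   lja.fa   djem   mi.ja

ve — σ1 onset /v/, coda /∅/ ok → licit
da — σ1 onset /d/, coda /∅/ ok → licit
lja.fa — σ1 onset /lj/ (4→5 rises), coda /∅/ ok; σ2 onset /f/, coda /∅/ ok → licit
djem — violates constraint 4: syllable 1 coda /m/ has 1 consonant (> 0) → illicit
mi.ja — σ1 onset /m/, coda /∅/ ok; σ2 onset /j/, coda /∅/ ok → licit

djem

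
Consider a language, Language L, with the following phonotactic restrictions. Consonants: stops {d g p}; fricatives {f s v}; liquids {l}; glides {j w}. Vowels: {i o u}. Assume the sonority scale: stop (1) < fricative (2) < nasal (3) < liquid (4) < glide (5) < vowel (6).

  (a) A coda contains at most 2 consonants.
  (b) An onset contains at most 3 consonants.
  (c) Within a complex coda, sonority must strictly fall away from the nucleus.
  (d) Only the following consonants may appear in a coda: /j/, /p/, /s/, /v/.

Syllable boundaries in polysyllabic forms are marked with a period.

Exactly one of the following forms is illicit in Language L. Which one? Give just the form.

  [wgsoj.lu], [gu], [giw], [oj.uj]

[wgsoj.lu] — σ1 onset /wgs/ (3C), coda /j/ ok; σ2 onset /l/, coda /∅/ ok → licit
[gu] — σ1 onset /g/, coda /∅/ ok → licit
[giw] — violates constraint (d): syllable 1 coda contains /w/, which is not a licensed coda consonant → illicit
[oj.uj] — σ1 onset /∅/, coda /j/ ok; σ2 onset /∅/, coda /j/ ok → licit

[giw]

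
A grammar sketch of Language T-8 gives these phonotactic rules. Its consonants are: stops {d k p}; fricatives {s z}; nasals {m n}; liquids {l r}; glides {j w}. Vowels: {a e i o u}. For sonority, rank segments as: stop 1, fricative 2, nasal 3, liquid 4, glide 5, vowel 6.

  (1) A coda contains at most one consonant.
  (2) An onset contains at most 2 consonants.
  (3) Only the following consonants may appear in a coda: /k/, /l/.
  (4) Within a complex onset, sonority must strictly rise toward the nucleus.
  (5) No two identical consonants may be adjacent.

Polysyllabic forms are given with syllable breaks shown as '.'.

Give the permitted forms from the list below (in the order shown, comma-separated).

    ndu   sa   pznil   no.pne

sa, no.pne

ndu — violates constraint 4: syllable 1 onset /nd/: /n/ (nasal, 3) → /d/ (stop, 1) does not rise → not permitted
sa — σ1 onset /s/, coda /∅/ ok → permitted
pznil — violates constraint 2: syllable 1 onset /pzn/ has 3 consonants (> 2) → not permitted
no.pne — σ1 onset /n/, coda /∅/ ok; σ2 onset /pn/ (1→3 rises), coda /∅/ ok → permitted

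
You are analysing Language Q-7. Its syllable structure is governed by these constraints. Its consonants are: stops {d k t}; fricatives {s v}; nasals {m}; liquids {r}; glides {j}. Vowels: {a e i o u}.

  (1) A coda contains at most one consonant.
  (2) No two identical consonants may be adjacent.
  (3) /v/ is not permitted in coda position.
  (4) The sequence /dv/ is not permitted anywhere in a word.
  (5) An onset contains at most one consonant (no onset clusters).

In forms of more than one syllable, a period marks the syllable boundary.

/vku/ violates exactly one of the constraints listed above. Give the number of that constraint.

5

/vku/: syllable 1 onset /vk/ has 2 consonants (> 1).
This is a violation of constraint 5: "An onset contains at most one consonant (no onset clusters)."
The remaining constraints (1, 2, 3, 4) are satisfied.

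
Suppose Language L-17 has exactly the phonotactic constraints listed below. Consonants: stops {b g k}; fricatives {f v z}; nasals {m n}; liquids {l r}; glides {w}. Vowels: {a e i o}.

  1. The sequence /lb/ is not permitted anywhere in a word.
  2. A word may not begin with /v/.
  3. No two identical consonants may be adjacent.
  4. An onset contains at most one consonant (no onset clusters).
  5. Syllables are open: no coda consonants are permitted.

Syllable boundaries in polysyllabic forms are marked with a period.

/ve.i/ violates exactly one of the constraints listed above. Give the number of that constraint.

2

/ve.i/: word begins with /v/.
This is a violation of constraint 2: "A word may not begin with /v/."
The remaining constraints (1, 3, 4, 5) are satisfied.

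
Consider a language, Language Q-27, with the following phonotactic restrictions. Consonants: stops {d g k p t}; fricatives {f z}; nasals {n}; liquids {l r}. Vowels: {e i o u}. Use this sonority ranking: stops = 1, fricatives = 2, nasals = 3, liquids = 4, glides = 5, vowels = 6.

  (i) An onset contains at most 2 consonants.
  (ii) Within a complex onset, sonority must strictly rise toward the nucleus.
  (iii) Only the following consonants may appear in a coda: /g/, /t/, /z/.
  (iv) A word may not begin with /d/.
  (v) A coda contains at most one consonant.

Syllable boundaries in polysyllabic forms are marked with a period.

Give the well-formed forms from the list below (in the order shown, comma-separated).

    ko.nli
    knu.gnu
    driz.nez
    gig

ko.nli, knu.gnu, gig

ko.nli — σ1 onset /k/, coda /∅/ ok; σ2 onset /nl/ (3→4 rises), coda /∅/ ok → well-formed
knu.gnu — σ1 onset /kn/ (1→3 rises), coda /∅/ ok; σ2 onset /gn/ (1→3 rises), coda /∅/ ok → well-formed
driz.nez — violates constraint (iv): word begins with /d/ → ill-formed
gig — σ1 onset /g/, coda /g/ ok → well-formed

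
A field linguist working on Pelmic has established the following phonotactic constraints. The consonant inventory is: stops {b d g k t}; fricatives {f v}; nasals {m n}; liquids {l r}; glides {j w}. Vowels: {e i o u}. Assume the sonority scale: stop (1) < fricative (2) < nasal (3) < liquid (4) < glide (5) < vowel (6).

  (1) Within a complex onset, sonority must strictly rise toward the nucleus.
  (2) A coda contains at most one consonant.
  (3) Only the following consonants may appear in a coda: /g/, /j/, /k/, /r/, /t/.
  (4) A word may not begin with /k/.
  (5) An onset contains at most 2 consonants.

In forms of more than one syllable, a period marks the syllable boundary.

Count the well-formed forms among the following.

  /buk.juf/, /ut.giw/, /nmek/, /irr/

/buk.juf/ — violates constraint 3: syllable 2 coda contains /f/, which is not a licensed coda consonant → ill-formed
/ut.giw/ — violates constraint 3: syllable 2 coda contains /w/, which is not a licensed coda consonant → ill-formed
/nmek/ — violates constraint 1: syllable 1 onset /nm/: /n/ (nasal, 3) → /m/ (nasal, 3) does not rise → ill-formed
/irr/ — violates constraint 2: syllable 1 coda /rr/ has 2 consonants (> 1) → ill-formed
No form is well-formed → 0.

0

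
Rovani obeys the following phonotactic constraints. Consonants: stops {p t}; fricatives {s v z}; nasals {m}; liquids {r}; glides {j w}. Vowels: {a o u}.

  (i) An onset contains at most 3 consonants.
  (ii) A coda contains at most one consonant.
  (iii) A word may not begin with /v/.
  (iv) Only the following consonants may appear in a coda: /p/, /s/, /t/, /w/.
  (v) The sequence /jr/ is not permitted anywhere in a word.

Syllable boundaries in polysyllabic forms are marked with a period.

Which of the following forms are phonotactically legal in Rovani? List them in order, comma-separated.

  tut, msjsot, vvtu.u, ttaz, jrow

tut — σ1 onset /t/, coda /t/ ok → phonotactically legal
msjsot — violates constraint (i): syllable 1 onset /msjs/ has 4 consonants (> 3) → phonotactically illegal
vvtu.u — violates constraint (iii): word begins with /v/ → phonotactically illegal
ttaz — violates constraint (iv): syllable 1 coda contains /z/, which is not a licensed coda consonant → phonotactically illegal
jrow — violates constraint (v): contains banned sequence /jr/ → phonotactically illegal

tut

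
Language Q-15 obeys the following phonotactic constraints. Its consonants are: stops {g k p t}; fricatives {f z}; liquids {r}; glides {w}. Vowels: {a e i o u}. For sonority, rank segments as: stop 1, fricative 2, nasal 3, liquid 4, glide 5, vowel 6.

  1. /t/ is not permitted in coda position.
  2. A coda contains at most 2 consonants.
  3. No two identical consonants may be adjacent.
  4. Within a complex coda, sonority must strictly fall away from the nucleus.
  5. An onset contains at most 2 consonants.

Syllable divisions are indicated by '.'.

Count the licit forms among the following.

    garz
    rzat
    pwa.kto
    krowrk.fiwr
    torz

garz — σ1 onset /g/, coda /rz/ (4→2 falls) ok → licit
rzat — violates constraint 1: syllable 1 coda contains /t/ → illicit
pwa.kto — σ1 onset /pw/ (2C), coda /∅/ ok; σ2 onset /kt/ (2C), coda /∅/ ok → licit
krowrk.fiwr — violates constraint 2: syllable 1 coda /wrk/ has 3 consonants (> 2) → illicit
torz — σ1 onset /t/, coda /rz/ (4→2 falls) ok → licit
Licit: garz, pwa.kto, torz → 3.

3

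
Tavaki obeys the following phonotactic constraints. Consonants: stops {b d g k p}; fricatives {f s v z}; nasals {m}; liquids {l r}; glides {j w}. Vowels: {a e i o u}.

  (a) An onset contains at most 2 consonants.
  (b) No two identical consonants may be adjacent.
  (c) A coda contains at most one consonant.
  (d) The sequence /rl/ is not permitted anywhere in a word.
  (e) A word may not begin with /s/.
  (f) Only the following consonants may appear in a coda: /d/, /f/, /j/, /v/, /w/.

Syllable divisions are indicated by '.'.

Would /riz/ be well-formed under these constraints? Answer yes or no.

/riz/ — violates constraint (f): syllable 1 coda contains /z/, which is not a licensed coda consonant → ill-formed

no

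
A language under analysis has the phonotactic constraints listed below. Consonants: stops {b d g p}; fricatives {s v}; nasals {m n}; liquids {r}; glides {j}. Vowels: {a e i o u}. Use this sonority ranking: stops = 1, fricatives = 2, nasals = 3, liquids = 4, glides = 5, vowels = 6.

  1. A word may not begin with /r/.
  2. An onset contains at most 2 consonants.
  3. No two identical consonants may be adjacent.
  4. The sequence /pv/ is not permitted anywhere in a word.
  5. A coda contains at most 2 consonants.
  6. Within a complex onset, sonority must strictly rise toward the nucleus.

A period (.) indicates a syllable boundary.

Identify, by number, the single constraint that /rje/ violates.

1

/rje/: word begins with /r/.
This is a violation of constraint 1: "A word may not begin with /r/."
The remaining constraints (2, 3, 4, 5, 6) are satisfied.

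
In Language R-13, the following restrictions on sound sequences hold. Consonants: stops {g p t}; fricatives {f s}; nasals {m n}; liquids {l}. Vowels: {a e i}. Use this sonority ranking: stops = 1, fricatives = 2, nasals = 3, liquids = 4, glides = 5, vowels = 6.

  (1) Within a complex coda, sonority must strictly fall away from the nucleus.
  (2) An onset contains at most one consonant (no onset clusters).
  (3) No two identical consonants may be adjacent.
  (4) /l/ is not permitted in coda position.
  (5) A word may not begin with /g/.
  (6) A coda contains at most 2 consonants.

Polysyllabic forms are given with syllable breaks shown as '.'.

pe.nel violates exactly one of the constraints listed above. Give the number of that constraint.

4

pe.nel: syllable 2 coda contains /l/.
This is a violation of constraint 4: "/l/ is not permitted in coda position."
The remaining constraints (1, 2, 3, 5, 6) are satisfied.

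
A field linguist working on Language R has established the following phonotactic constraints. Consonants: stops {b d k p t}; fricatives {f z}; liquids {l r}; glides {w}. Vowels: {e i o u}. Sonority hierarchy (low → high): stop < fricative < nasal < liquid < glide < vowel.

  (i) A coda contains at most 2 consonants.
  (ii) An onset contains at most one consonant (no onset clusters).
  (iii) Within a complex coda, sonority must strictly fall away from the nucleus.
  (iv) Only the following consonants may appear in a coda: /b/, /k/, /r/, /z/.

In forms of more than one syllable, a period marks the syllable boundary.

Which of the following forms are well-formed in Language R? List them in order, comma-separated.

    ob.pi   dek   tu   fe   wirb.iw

ob.pi, dek, tu, fe

ob.pi — σ1 onset /∅/, coda /b/ ok; σ2 onset /p/, coda /∅/ ok → well-formed
dek — σ1 onset /d/, coda /k/ ok → well-formed
tu — σ1 onset /t/, coda /∅/ ok → well-formed
fe — σ1 onset /f/, coda /∅/ ok → well-formed
wirb.iw — violates constraint (iv): syllable 2 coda contains /w/, which is not a licensed coda consonant → ill-formed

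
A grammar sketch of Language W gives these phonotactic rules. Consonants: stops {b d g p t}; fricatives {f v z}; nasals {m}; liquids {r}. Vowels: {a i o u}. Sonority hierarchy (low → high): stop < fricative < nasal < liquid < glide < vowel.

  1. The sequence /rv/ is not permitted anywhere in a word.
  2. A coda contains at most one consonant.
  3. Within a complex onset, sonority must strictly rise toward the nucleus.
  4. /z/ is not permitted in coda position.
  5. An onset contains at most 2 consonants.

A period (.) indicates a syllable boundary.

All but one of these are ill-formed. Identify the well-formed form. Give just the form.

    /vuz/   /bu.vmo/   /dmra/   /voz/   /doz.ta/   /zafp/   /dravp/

/vuz/ — violates constraint 4: syllable 1 coda contains /z/ → ill-formed
/bu.vmo/ — σ1 onset /b/, coda /∅/ ok; σ2 onset /vm/ (2→3 rises), coda /∅/ ok → well-formed
/dmra/ — violates constraint 5: syllable 1 onset /dmr/ has 3 consonants (> 2) → ill-formed
/voz/ — violates constraint 4: syllable 1 coda contains /z/ → ill-formed
/doz.ta/ — violates constraint 4: syllable 1 coda contains /z/ → ill-formed
/zafp/ — violates constraint 2: syllable 1 coda /fp/ has 2 consonants (> 1) → ill-formed
/dravp/ — violates constraint 2: syllable 1 coda /vp/ has 2 consonants (> 1) → ill-formed

/bu.vmo/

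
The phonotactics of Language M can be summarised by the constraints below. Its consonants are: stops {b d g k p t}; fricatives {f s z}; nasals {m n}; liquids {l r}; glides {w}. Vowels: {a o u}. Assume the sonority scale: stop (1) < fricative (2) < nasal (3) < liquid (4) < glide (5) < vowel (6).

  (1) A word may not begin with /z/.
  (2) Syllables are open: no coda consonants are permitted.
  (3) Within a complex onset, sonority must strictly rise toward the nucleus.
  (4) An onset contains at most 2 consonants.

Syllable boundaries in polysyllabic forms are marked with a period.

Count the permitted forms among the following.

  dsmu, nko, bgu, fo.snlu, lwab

dsmu — violates constraint 4: syllable 1 onset /dsm/ has 3 consonants (> 2) → not permitted
nko — violates constraint 3: syllable 1 onset /nk/: /n/ (nasal, 3) → /k/ (stop, 1) does not rise → not permitted
bgu — violates constraint 3: syllable 1 onset /bg/: /b/ (stop, 1) → /g/ (stop, 1) does not rise → not permitted
fo.snlu — violates constraint 4: syllable 2 onset /snl/ has 3 consonants (> 2) → not permitted
lwab — violates constraint 2: syllable 1 coda /b/ has 1 consonant (> 0) → not permitted
No form is permitted → 0.

0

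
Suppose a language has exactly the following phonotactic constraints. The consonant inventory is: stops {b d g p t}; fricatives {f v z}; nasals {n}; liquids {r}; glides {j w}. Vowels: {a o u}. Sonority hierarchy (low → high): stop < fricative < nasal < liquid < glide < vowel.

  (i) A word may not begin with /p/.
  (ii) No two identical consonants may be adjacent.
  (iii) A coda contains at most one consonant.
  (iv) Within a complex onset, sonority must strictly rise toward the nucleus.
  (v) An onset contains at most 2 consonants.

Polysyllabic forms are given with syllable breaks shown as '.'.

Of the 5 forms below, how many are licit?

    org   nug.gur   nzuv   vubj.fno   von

org — violates constraint (iii): syllable 1 coda /rg/ has 2 consonants (> 1) → illicit
nug.gur — violates constraint (ii): adjacent identical consonants /gg/ → illicit
nzuv — violates constraint (iv): syllable 1 onset /nz/: /n/ (nasal, 3) → /z/ (fricative, 2) does not rise → illicit
vubj.fno — violates constraint (iii): syllable 1 coda /bj/ has 2 consonants (> 1) → illicit
von — σ1 onset /v/, coda /n/ ok → licit
Licit: von → 1.

1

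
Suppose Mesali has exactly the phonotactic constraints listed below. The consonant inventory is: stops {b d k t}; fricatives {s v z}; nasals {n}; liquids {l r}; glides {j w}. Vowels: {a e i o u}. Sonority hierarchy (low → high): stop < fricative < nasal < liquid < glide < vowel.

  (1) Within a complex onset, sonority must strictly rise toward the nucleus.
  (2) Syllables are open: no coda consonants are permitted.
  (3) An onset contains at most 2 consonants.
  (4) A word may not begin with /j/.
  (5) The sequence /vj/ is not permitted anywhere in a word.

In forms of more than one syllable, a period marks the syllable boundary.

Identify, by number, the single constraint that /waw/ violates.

/waw/: syllable 1 coda /w/ has 1 consonant (> 0).
This is a violation of constraint 2: "Syllables are open: no coda consonants are permitted."
The remaining constraints (1, 3, 4, 5) are satisfied.

2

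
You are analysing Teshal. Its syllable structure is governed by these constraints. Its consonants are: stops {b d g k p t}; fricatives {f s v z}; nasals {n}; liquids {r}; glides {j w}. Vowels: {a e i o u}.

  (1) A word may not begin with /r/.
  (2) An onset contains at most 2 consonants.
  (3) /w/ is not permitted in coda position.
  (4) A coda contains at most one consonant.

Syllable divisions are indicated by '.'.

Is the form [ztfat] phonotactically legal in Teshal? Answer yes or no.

no

[ztfat] — violates constraint 2: syllable 1 onset /ztf/ has 3 consonants (> 2) → phonotactically illegal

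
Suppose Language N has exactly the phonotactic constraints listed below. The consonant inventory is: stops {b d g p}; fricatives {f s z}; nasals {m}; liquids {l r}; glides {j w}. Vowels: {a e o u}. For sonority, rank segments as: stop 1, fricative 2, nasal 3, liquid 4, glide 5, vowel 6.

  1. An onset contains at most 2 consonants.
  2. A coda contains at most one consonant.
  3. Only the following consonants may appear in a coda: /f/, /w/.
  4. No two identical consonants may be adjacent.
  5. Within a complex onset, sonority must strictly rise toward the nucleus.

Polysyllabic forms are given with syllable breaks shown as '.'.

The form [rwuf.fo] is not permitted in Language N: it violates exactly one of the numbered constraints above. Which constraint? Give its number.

[rwuf.fo]: adjacent identical consonants /ff/.
This is a violation of constraint 4: "No two identical consonants may be adjacent."
The remaining constraints (1, 2, 3, 5) are satisfied.

4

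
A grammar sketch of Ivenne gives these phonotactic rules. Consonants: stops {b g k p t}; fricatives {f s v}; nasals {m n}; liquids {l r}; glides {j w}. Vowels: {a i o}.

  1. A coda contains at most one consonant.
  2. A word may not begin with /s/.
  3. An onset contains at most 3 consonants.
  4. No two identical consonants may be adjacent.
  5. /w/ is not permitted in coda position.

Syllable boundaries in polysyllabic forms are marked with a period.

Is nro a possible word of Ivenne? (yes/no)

yes

nro — σ1 onset /nr/ (2C), coda /∅/ ok → permitted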